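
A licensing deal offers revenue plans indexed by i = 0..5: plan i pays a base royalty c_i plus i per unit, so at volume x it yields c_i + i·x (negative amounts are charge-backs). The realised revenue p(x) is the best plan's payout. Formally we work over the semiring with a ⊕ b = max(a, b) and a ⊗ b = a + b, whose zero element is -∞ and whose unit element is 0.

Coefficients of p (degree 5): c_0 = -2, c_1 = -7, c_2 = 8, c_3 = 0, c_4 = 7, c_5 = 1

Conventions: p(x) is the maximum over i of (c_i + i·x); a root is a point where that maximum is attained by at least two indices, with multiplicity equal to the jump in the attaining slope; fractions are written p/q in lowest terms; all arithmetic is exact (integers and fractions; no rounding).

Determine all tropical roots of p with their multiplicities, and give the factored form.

hull edge (i=0, c=-2) to (i=2, c=8): slope 5, span 2
hull edge (i=2, c=8) to (i=4, c=7): slope -1/2, span 2
hull edge (i=4, c=7) to (i=5, c=1): slope -6, span 1
Factored form: p(x) = 1 ⊗ (x ⊕ (-5)) ⊗ (x ⊕ (-5)) ⊗ (x ⊕ 1/2) ⊗ (x ⊕ 1/2) ⊗ (x ⊕ 6)
Answer: roots = -5 (mult 2), 1/2 (mult 2), 6 (mult 1)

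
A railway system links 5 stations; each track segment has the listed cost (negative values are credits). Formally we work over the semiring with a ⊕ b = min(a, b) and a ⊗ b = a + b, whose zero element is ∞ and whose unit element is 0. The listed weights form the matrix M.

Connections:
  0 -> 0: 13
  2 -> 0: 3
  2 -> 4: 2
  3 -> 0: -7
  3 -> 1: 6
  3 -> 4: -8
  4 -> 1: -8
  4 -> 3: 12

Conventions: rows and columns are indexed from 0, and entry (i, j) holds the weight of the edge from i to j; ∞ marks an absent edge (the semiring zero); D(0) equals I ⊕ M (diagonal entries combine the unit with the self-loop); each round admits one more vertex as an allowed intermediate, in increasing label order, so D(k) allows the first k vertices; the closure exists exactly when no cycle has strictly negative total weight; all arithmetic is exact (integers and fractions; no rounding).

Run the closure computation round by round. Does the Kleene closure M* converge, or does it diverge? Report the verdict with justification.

D(0):
  [0, ∞, ∞, ∞, ∞]
  [∞, 0, ∞, ∞, ∞]
  [3, ∞, 0, ∞, 2]
  [-7, 6, ∞, 0, -8]
  [∞, -8, ∞, 12, 0]
D(1):
  [0, ∞, ∞, ∞, ∞]
  [∞, 0, ∞, ∞, ∞]
  [3, ∞, 0, ∞, 2]
  [-7, 6, ∞, 0, -8]
  [∞, -8, ∞, 12, 0]
D(2):
  [0, ∞, ∞, ∞, ∞]
  [∞, 0, ∞, ∞, ∞]
  [3, ∞, 0, ∞, 2]
  [-7, 6, ∞, 0, -8]
  [∞, -8, ∞, 12, 0]
D(3):
  [0, ∞, ∞, ∞, ∞]
  [∞, 0, ∞, ∞, ∞]
  [3, ∞, 0, ∞, 2]
  [-7, 6, ∞, 0, -8]
  [∞, -8, ∞, 12, 0]
D(4):
  [0, ∞, ∞, ∞, ∞]
  [∞, 0, ∞, ∞, ∞]
  [3, ∞, 0, ∞, 2]
  [-7, 6, ∞, 0, -8]
  [5, -8, ∞, 12, 0]
D(5):
  [0, ∞, ∞, ∞, ∞]
  [∞, 0, ∞, ∞, ∞]
  [3, -6, 0, 14, 2]
  [-7, -16, ∞, 0, -8]
  [5, -8, ∞, 12, 0]
Key observation: every diagonal entry stays at the unit through all rounds, so no improving cycle exists.
Answer: CONVERGES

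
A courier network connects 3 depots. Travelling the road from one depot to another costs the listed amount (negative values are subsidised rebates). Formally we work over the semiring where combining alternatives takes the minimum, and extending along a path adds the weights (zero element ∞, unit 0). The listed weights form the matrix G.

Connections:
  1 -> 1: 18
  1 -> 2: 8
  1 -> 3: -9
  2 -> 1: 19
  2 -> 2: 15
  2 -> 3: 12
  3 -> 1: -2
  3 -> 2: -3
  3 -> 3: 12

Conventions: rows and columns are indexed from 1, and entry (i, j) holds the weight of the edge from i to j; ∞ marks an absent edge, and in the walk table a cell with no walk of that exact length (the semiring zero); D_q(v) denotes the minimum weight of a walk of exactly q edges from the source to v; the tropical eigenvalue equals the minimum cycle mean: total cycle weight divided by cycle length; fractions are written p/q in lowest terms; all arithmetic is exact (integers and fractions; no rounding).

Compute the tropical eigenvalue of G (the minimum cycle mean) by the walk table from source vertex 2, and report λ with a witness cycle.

q=0: [∞, 0, ∞]
q=1: [19, 15, 12]
q=2: [10, 9, 10]
q=3: [8, 7, 1]
Optimal cycle mean attained by: cycle 1->3->1, total (-9) + (-2), length 2.
Answer: λ = -11/2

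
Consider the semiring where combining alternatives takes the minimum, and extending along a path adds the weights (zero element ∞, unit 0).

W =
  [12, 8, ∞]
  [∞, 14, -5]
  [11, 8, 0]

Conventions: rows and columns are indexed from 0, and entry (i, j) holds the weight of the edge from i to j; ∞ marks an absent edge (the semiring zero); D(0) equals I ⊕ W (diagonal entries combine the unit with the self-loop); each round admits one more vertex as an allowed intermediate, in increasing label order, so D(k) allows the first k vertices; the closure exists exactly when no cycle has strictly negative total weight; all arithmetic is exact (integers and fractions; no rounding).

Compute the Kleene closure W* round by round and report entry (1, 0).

D(0):
  [0, 8, ∞]
  [∞, 0, -5]
  [11, 8, 0]
D(1):
  [0, 8, ∞]
  [∞, 0, -5]
  [11, 8, 0]
D(2):
  [0, 8, 3]
  [∞, 0, -5]
  [11, 8, 0]
D(3):
  [0, 8, 3]
  [6, 0, -5]
  [11, 8, 0]
Answer: W*[1][0] = 6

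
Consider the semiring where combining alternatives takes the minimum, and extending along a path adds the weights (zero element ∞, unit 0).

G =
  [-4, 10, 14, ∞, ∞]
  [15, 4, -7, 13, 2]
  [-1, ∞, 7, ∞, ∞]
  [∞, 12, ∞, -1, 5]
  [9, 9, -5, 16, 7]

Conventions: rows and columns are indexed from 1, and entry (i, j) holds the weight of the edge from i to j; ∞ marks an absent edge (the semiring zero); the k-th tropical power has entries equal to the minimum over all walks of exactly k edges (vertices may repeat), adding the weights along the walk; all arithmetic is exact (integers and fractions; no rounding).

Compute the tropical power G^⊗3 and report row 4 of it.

G^⊗2:
  [-8, 6, 3, 23, 12]
  [-8, 8, -3, 12, 6]
  [-5, 9, 13, ∞, ∞]
  [14, 11, 0, -2, 4]
  [-6, 13, 2, 15, 11]
G^⊗3:
  [-12, 2, -1, 19, 8]
  [-12, 2, 1, 11, 10]
  [-9, 5, 2, 22, 11]
  [-1, 10, -1, -3, 3]
  [-10, 4, 6, 14, 15]
Answer: row 4 of G^⊗3 = [-1, 10, -1, -3, 3]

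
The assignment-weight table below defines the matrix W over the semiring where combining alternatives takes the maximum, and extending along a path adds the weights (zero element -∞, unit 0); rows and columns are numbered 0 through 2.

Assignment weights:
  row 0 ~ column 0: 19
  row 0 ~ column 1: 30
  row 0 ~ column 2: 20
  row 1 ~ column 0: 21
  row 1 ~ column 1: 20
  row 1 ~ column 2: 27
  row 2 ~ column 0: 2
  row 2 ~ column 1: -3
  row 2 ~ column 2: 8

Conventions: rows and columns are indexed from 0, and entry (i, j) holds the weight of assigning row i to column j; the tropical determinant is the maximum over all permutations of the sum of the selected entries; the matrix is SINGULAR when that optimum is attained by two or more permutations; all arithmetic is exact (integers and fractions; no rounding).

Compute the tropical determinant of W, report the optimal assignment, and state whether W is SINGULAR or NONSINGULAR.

σ = (0, 1, 2): 19 + 20 + 8 = 47
σ = (0, 2, 1): 19 + 27 + (-3) = 43
σ = (1, 0, 2): 30 + 21 + 8 = 59
σ = (1, 2, 0): 30 + 27 + 2 = 59
σ = (2, 0, 1): 20 + 21 + (-3) = 38
σ = (2, 1, 0): 20 + 20 + 2 = 42
Optimal value attained by: σ = (1, 0, 2).
Answer: det⊕(W) = 59; verdict: SINGULAR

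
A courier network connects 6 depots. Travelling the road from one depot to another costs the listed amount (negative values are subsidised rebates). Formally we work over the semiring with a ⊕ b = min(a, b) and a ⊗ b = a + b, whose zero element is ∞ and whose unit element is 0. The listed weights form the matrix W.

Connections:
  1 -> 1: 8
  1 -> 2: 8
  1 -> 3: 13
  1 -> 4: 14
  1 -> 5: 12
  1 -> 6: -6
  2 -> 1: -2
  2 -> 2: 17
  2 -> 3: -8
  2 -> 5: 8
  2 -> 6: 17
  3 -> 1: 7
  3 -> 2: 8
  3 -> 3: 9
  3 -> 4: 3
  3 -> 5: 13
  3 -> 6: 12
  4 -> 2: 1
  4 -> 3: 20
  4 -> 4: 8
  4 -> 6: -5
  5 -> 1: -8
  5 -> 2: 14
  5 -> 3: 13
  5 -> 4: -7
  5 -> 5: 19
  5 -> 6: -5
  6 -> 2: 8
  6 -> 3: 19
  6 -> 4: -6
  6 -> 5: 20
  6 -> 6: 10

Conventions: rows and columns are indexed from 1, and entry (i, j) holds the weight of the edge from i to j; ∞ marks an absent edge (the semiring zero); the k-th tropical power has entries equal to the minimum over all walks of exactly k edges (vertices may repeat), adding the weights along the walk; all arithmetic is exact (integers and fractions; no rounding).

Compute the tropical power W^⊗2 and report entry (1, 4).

W^⊗2:
  [4, 2, 0, -12, 14, 2]
  [-1, 0, 1, -5, 5, -8]
  [5, 4, 0, 6, 16, -2]
  [-1, 3, -7, -11, 9, 3]
  [0, -6, 5, -11, 4, -14]
  [6, -5, 0, 2, 16, -11]
Key observation: the optimum is the walk 1->6->4, with weight (-6) + (-6) = -12.
Optimal value attained by: walk 1->6->4.
Answer: (W^⊗2)[1][4] = -12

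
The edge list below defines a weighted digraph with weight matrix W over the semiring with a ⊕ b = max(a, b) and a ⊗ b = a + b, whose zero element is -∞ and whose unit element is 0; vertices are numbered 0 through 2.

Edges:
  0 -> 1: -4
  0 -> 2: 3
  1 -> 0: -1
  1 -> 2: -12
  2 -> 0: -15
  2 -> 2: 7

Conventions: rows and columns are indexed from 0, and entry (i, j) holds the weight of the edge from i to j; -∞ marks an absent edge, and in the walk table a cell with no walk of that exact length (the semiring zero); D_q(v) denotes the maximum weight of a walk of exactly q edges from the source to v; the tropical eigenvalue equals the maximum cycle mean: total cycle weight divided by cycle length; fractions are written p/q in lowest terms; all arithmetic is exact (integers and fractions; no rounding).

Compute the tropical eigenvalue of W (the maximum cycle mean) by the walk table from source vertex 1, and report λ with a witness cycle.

q=0: [-∞, 0, -∞]
q=1: [-1, -∞, -12]
q=2: [-27, -5, 2]
q=3: [-6, -31, 9]
Optimal cycle mean attained by: cycle 2->2, total 7, length 1.
Answer: λ = 7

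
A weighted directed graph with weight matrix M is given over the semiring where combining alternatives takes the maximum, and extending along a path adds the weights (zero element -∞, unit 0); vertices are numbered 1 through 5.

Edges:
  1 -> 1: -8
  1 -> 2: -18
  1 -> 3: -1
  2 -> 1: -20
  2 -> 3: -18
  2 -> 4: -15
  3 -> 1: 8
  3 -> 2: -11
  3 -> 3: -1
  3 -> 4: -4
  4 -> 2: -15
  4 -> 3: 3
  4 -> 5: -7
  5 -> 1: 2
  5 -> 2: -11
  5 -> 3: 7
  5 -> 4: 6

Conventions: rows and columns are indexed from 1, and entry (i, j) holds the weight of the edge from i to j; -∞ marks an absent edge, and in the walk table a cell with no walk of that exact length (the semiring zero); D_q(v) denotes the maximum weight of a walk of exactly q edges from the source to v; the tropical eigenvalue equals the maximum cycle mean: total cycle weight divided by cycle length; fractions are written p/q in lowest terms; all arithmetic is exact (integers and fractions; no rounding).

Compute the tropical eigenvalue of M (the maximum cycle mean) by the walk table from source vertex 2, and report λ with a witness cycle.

q=0: [-∞, 0, -∞, -∞, -∞]
q=1: [-20, -∞, -18, -15, -∞]
q=2: [-10, -29, -12, -22, -22]
q=3: [-4, -23, -11, -16, -29]
q=4: [-3, -22, -5, -15, -23]
q=5: [3, -16, -4, -9, -22]
Optimal cycle mean attained by: cycle 1->3->1, total (-1) + 8, length 2.
Answer: λ = 7/2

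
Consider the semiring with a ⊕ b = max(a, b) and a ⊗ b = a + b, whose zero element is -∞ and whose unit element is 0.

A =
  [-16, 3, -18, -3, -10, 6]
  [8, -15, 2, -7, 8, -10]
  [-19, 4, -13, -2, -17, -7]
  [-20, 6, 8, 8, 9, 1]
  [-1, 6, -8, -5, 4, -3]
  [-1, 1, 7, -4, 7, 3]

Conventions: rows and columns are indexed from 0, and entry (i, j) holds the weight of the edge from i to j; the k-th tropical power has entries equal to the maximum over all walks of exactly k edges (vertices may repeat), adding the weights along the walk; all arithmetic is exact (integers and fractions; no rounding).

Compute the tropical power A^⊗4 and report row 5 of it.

A^⊗2:
  [11, 7, 13, 5, 13, 9]
  [7, 14, 1, 5, 12, 14]
  [12, 4, 6, 6, 12, -1]
  [14, 15, 16, 16, 17, 9]
  [14, 10, 8, 3, 14, 5]
  [9, 13, 10, 5, 11, 6]
A^⊗3:
  [15, 19, 16, 13, 17, 17]
  [22, 18, 21, 13, 22, 17]
  [12, 18, 14, 14, 16, 18]
  [23, 23, 24, 24, 25, 20]
  [18, 20, 12, 11, 18, 20]
  [21, 17, 15, 13, 21, 15]
A^⊗4:
  [27, 23, 24, 21, 27, 21]
  [26, 28, 24, 21, 26, 28]
  [26, 22, 25, 22, 26, 21]
  [31, 31, 32, 32, 33, 29]
  [28, 24, 27, 19, 28, 24]
  [25, 27, 22, 21, 25, 27]
Answer: row 5 of A^⊗4 = [25, 27, 22, 21, 25, 27]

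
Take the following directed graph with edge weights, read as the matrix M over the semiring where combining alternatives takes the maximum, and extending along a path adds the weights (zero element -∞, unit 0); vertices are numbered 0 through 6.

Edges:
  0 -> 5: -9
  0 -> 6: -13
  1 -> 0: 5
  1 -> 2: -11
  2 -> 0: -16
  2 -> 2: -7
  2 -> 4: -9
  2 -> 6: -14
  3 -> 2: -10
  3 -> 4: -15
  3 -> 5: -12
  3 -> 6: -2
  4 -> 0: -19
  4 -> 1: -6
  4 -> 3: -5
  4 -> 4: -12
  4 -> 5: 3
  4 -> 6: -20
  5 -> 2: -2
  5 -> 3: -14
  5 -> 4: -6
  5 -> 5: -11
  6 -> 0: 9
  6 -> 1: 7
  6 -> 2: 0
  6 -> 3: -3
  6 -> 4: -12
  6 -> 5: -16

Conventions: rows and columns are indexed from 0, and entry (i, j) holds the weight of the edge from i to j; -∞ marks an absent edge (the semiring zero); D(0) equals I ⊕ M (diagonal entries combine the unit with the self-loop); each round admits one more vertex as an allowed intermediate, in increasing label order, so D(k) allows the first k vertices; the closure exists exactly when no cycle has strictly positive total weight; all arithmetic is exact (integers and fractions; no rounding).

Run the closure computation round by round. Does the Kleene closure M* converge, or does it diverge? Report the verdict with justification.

D(0):
  [0, -∞, -∞, -∞, -∞, -9, -13]
  [5, 0, -11, -∞, -∞, -∞, -∞]
  [-16, -∞, 0, -∞, -9, -∞, -14]
  [-∞, -∞, -10, 0, -15, -12, -2]
  [-19, -6, -∞, -5, 0, 3, -20]
  [-∞, -∞, -2, -14, -6, 0, -∞]
  [9, 7, 0, -3, -12, -16, 0]
D(1):
  [0, -∞, -∞, -∞, -∞, -9, -13]
  [5, 0, -11, -∞, -∞, -4, -8]
  [-16, -∞, 0, -∞, -9, -25, -14]
  [-∞, -∞, -10, 0, -15, -12, -2]
  [-19, -6, -∞, -5, 0, 3, -20]
  [-∞, -∞, -2, -14, -6, 0, -∞]
  [9, 7, 0, -3, -12, 0, 0]
D(2):
  [0, -∞, -∞, -∞, -∞, -9, -13]
  [5, 0, -11, -∞, -∞, -4, -8]
  [-16, -∞, 0, -∞, -9, -25, -14]
  [-∞, -∞, -10, 0, -15, -12, -2]
  [-1, -6, -17, -5, 0, 3, -14]
  [-∞, -∞, -2, -14, -6, 0, -∞]
  [12, 7, 0, -3, -12, 3, 0]
D(3):
  [0, -∞, -∞, -∞, -∞, -9, -13]
  [5, 0, -11, -∞, -20, -4, -8]
  [-16, -∞, 0, -∞, -9, -25, -14]
  [-26, -∞, -10, 0, -15, -12, -2]
  [-1, -6, -17, -5, 0, 3, -14]
  [-18, -∞, -2, -14, -6, 0, -16]
  [12, 7, 0, -3, -9, 3, 0]
D(4):
  [0, -∞, -∞, -∞, -∞, -9, -13]
  [5, 0, -11, -∞, -20, -4, -8]
  [-16, -∞, 0, -∞, -9, -25, -14]
  [-26, -∞, -10, 0, -15, -12, -2]
  [-1, -6, -15, -5, 0, 3, -7]
  [-18, -∞, -2, -14, -6, 0, -16]
  [12, 7, 0, -3, -9, 3, 0]
D(5):
  [0, -∞, -∞, -∞, -∞, -9, -13]
  [5, 0, -11, -25, -20, -4, -8]
  [-10, -15, 0, -14, -9, -6, -14]
  [-16, -21, -10, 0, -15, -12, -2]
  [-1, -6, -15, -5, 0, 3, -7]
  [-7, -12, -2, -11, -6, 0, -13]
  [12, 7, 0, -3, -9, 3, 0]
D(6):
  [0, -21, -11, -20, -15, -9, -13]
  [5, 0, -6, -15, -10, -4, -8]
  [-10, -15, 0, -14, -9, -6, -14]
  [-16, -21, -10, 0, -15, -12, -2]
  [-1, -6, 1, -5, 0, 3, -7]
  [-7, -12, -2, -11, -6, 0, -13]
  [12, 7, 1, -3, -3, 3, 0]
D(7):
  [0, -6, -11, -16, -15, -9, -13]
  [5, 0, -6, -11, -10, -4, -8]
  [-2, -7, 0, -14, -9, -6, -14]
  [10, 5, -1, 0, -5, 1, -2]
  [5, 0, 1, -5, 0, 3, -7]
  [-1, -6, -2, -11, -6, 0, -13]
  [12, 7, 1, -3, -3, 3, 0]
Key observation: every diagonal entry stays at the unit through all rounds, so no improving cycle exists.
Answer: CONVERGES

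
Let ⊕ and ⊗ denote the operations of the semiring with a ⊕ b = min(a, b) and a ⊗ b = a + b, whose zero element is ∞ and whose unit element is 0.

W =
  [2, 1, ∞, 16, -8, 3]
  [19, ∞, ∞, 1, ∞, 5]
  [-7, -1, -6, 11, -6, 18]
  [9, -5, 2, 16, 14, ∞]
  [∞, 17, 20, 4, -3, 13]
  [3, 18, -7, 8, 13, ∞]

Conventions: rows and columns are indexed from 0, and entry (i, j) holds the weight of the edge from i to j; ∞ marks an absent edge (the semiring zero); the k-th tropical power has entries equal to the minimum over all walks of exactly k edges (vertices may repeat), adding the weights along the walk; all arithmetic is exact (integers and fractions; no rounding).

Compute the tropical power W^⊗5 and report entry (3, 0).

W^⊗2:
  [4, 3, -4, -4, -11, 5]
  [8, -4, -2, 13, 11, 22]
  [-13, -7, -12, -2, -15, -4]
  [-5, 1, -4, -4, -4, 0]
  [13, -1, 6, 1, -6, 10]
  [-14, -8, -13, 4, -13, 6]
W^⊗3:
  [-11, -9, -10, -7, -14, 2]
  [-9, -3, -8, -3, -8, 1]
  [-19, -13, -18, -11, -21, -10]
  [-11, -9, -10, 0, -13, -2]
  [-1, -4, 0, -2, -9, 4]
  [-20, -14, -19, -9, -22, -11]
W^⊗4:
  [-17, -12, -16, -10, -19, -8]
  [-15, -9, -14, -4, -17, -6]
  [-25, -19, -24, -17, -27, -16]
  [-17, -11, -16, -9, -19, -8]
  [-7, -7, -6, -5, -12, 1]
  [-26, -20, -25, -18, -28, -17]
W^⊗5:
  [-23, -17, -22, -15, -25, -14]
  [-21, -15, -20, -13, -23, -12]
  [-31, -25, -30, -23, -33, -22]
  [-23, -17, -22, -15, -25, -14]
  [-13, -10, -12, -8, -15, -4]
  [-32, -26, -31, -24, -34, -23]
Key observation: the optimum is the walk 3->2->2->2->2->0, with weight 2 + (-6) + (-6) + (-6) + (-7) = -23.
Optimal value attained by: walk 3->2->2->2->2->0.
Answer: (W^⊗5)[3][0] = -23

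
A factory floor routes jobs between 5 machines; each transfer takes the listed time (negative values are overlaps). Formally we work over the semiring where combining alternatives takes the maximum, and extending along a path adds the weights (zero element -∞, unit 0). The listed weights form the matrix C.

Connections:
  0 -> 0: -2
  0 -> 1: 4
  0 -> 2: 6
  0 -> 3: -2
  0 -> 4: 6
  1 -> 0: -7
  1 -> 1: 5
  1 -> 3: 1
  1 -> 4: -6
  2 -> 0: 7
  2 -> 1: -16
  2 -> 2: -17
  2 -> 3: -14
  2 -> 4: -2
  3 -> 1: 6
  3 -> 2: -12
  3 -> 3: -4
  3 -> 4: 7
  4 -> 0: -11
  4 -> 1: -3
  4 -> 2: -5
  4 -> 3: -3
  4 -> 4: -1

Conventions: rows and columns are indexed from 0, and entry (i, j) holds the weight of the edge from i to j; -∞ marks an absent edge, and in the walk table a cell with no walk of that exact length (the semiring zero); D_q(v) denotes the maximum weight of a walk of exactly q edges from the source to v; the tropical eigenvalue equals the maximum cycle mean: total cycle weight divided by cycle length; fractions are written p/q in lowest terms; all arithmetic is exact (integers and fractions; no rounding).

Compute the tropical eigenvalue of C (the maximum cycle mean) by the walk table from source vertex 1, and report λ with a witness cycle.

q=0: [-∞, 0, -∞, -∞, -∞]
q=1: [-7, 5, -∞, 1, -6]
q=2: [-2, 10, -1, 6, 8]
q=3: [6, 15, 4, 11, 13]
q=4: [11, 20, 12, 16, 18]
q=5: [19, 25, 17, 21, 23]
Optimal cycle mean attained by: cycle 0->2->0, total 6 + 7, length 2.
Answer: λ = 13/2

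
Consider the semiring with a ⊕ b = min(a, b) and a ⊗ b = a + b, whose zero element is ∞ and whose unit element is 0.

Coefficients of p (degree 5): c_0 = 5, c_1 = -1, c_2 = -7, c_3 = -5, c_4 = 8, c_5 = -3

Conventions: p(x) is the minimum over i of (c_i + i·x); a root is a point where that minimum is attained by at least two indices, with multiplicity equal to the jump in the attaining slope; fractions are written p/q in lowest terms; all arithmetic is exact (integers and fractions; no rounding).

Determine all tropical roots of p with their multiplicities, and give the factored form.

hull edge (i=0, c=5) to (i=2, c=-7): slope -6, span 2
hull edge (i=2, c=-7) to (i=5, c=-3): slope 4/3, span 3
Factored form: p(x) = -3 ⊗ (x ⊕ (-4/3)) ⊗ (x ⊕ (-4/3)) ⊗ (x ⊕ (-4/3)) ⊗ (x ⊕ 6) ⊗ (x ⊕ 6)
Answer: roots = -4/3 (mult 3), 6 (mult 2)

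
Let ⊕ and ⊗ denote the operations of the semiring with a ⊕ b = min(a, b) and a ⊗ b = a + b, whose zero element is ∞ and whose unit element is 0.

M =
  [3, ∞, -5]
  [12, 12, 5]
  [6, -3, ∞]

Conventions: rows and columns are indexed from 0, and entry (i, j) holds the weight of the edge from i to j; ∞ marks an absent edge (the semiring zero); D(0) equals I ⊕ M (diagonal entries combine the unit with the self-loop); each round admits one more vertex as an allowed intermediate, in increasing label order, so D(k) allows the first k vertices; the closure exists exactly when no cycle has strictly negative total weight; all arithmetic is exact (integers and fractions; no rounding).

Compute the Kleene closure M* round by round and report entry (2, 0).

D(0):
  [0, ∞, -5]
  [12, 0, 5]
  [6, -3, 0]
D(1):
  [0, ∞, -5]
  [12, 0, 5]
  [6, -3, 0]
D(2):
  [0, ∞, -5]
  [12, 0, 5]
  [6, -3, 0]
D(3):
  [0, -8, -5]
  [11, 0, 5]
  [6, -3, 0]
Answer: M*[2][0] = 6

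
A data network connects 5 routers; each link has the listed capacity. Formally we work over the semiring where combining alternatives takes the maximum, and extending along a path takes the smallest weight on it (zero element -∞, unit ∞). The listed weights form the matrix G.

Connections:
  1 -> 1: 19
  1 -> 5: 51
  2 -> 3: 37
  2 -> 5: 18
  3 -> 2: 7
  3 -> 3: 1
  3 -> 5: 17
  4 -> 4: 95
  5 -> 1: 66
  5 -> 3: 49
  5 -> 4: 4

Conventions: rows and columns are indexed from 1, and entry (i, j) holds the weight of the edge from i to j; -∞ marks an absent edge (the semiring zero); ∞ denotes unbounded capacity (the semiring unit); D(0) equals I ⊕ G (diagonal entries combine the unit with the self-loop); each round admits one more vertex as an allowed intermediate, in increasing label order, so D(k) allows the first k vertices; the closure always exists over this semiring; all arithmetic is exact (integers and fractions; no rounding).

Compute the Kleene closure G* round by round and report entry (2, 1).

D(0):
  [∞, -∞, -∞, -∞, 51]
  [-∞, ∞, 37, -∞, 18]
  [-∞, 7, ∞, -∞, 17]
  [-∞, -∞, -∞, ∞, -∞]
  [66, -∞, 49, 4, ∞]
D(1):
  [∞, -∞, -∞, -∞, 51]
  [-∞, ∞, 37, -∞, 18]
  [-∞, 7, ∞, -∞, 17]
  [-∞, -∞, -∞, ∞, -∞]
  [66, -∞, 49, 4, ∞]
D(2):
  [∞, -∞, -∞, -∞, 51]
  [-∞, ∞, 37, -∞, 18]
  [-∞, 7, ∞, -∞, 17]
  [-∞, -∞, -∞, ∞, -∞]
  [66, -∞, 49, 4, ∞]
D(3):
  [∞, -∞, -∞, -∞, 51]
  [-∞, ∞, 37, -∞, 18]
  [-∞, 7, ∞, -∞, 17]
  [-∞, -∞, -∞, ∞, -∞]
  [66, 7, 49, 4, ∞]
D(4):
  [∞, -∞, -∞, -∞, 51]
  [-∞, ∞, 37, -∞, 18]
  [-∞, 7, ∞, -∞, 17]
  [-∞, -∞, -∞, ∞, -∞]
  [66, 7, 49, 4, ∞]
D(5):
  [∞, 7, 49, 4, 51]
  [18, ∞, 37, 4, 18]
  [17, 7, ∞, 4, 17]
  [-∞, -∞, -∞, ∞, -∞]
  [66, 7, 49, 4, ∞]
Answer: G*[2][1] = 18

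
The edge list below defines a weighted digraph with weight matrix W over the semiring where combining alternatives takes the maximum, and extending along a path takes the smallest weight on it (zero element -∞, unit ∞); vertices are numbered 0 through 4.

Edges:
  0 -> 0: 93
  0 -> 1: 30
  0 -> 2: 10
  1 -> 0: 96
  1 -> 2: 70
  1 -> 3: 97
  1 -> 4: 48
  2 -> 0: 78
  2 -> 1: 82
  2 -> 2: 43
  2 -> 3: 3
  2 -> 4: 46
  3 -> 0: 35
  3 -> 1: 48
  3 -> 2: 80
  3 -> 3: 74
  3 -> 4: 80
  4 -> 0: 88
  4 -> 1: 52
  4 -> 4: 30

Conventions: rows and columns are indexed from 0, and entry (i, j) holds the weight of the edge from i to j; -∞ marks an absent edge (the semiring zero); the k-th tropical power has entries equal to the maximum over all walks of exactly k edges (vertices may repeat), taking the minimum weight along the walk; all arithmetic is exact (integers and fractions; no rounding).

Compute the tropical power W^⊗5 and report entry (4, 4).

W^⊗2:
  [93, 30, 30, 30, 30]
  [93, 70, 80, 74, 80]
  [82, 46, 70, 82, 48]
  [80, 80, 74, 74, 74]
  [88, 30, 52, 52, 48]
W^⊗3:
  [93, 30, 30, 30, 30]
  [93, 80, 74, 74, 74]
  [82, 70, 80, 74, 80]
  [80, 74, 74, 80, 74]
  [88, 52, 52, 52, 52]
W^⊗4:
  [93, 30, 30, 30, 30]
  [93, 74, 74, 80, 74]
  [82, 80, 74, 74, 74]
  [80, 74, 80, 74, 80]
  [88, 52, 52, 52, 52]
W^⊗5:
  [93, 30, 30, 30, 30]
  [93, 74, 80, 74, 80]
  [82, 74, 74, 80, 74]
  [80, 80, 74, 74, 74]
  [88, 52, 52, 52, 52]
Key observation: the optimum is the walk 4->1->3->3->3->4, with weight 52 min 97 min 74 min 74 min 80 = 52.
Optimal value attained by: walk 4->1->3->3->3->4.
Answer: (W^⊗5)[4][4] = 52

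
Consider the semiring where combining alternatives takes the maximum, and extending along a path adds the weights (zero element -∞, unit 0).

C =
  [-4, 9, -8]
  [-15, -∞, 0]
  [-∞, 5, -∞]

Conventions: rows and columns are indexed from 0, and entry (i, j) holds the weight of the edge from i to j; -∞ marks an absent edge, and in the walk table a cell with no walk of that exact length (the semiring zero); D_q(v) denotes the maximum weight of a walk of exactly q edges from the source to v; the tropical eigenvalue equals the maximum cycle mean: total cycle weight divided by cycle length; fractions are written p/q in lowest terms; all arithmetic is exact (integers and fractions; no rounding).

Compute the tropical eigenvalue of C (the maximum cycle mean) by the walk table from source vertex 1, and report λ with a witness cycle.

q=0: [-∞, 0, -∞]
q=1: [-15, -∞, 0]
q=2: [-19, 5, -23]
q=3: [-10, -10, 5]
Optimal cycle mean attained by: cycle 1->2->1, total 0 + 5, length 2.
Answer: λ = 5/2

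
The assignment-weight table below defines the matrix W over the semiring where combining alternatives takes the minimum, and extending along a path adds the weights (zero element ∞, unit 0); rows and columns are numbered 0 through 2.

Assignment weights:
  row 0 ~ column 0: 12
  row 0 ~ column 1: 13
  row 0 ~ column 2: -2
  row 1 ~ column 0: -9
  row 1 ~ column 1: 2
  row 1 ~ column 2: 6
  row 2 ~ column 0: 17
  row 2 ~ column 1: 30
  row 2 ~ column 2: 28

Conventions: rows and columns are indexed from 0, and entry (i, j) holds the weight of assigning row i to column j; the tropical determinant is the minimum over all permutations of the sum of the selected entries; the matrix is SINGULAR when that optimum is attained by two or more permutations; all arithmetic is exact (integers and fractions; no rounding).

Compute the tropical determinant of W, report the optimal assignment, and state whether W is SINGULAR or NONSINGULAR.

σ = (0, 1, 2): 12 + 2 + 28 = 42
σ = (0, 2, 1): 12 + 6 + 30 = 48
σ = (1, 0, 2): 13 + (-9) + 28 = 32
σ = (1, 2, 0): 13 + 6 + 17 = 36
σ = (2, 0, 1): (-2) + (-9) + 30 = 19
σ = (2, 1, 0): (-2) + 2 + 17 = 17
Optimal value attained by: σ = (2, 1, 0).
Answer: det⊕(W) = 17; verdict: NONSINGULAR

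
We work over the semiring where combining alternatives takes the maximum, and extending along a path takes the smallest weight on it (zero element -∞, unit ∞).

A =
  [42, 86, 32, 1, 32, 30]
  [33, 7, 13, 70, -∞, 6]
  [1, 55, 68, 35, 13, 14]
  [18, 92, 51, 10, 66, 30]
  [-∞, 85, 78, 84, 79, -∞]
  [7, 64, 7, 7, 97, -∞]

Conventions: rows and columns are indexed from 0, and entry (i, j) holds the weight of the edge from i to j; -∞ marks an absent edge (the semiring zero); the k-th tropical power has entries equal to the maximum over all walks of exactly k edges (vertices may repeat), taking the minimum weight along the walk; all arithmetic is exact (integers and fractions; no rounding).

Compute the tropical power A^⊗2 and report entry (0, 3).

A^⊗2:
  [42, 42, 32, 70, 32, 30]
  [33, 70, 51, 13, 66, 30]
  [33, 55, 68, 55, 35, 30]
  [33, 66, 66, 70, 66, 18]
  [33, 84, 78, 79, 79, 30]
  [33, 85, 78, 84, 79, 7]
Key observation: the optimum is the walk 0->1->3, with weight 86 min 70 = 70.
Optimal value attained by: walk 0->1->3.
Answer: (A^⊗2)[0][3] = 70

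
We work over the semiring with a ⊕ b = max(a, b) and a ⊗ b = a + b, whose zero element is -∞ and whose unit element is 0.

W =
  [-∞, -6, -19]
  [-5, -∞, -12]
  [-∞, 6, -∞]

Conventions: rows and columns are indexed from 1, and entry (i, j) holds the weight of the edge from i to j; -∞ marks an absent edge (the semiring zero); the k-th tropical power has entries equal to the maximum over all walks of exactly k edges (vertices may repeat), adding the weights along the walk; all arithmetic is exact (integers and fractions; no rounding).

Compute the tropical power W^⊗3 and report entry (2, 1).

W^⊗2:
  [-11, -13, -18]
  [-∞, -6, -24]
  [1, -∞, -6]
W^⊗3:
  [-18, -12, -25]
  [-11, -18, -18]
  [-∞, 0, -18]
Key observation: the optimum is the walk 2->3->2->1, with weight (-12) + 6 + (-5) = -11.
Optimal value attained by: walk 2->3->2->1.
Answer: (W^⊗3)[2][1] = -11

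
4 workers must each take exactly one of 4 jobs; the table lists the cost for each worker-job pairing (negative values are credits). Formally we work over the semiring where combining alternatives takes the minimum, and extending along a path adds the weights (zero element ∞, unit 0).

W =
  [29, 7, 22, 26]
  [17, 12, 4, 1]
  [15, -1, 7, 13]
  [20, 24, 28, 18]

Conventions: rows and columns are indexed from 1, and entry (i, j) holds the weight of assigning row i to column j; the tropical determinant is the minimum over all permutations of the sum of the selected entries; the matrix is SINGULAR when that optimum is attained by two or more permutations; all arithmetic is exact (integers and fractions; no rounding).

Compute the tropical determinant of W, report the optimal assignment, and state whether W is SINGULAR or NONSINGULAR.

σ = (1, 2, 3, 4): 29 + 12 + 7 + 18 = 66
σ = (1, 2, 4, 3): 29 + 12 + 13 + 28 = 82
σ = (1, 3, 2, 4): 29 + 4 + (-1) + 18 = 50
σ = (1, 3, 4, 2): 29 + 4 + 13 + 24 = 70
σ = (1, 4, 2, 3): 29 + 1 + (-1) + 28 = 57
σ = (1, 4, 3, 2): 29 + 1 + 7 + 24 = 61
σ = (2, 1, 3, 4): 7 + 17 + 7 + 18 = 49
σ = (2, 1, 4, 3): 7 + 17 + 13 + 28 = 65
σ = (2, 3, 1, 4): 7 + 4 + 15 + 18 = 44
σ = (2, 3, 4, 1): 7 + 4 + 13 + 20 = 44
σ = (2, 4, 1, 3): 7 + 1 + 15 + 28 = 51
σ = (2, 4, 3, 1): 7 + 1 + 7 + 20 = 35
σ = (3, 1, 2, 4): 22 + 17 + (-1) + 18 = 56
σ = (3, 1, 4, 2): 22 + 17 + 13 + 24 = 76
σ = (3, 2, 1, 4): 22 + 12 + 15 + 18 = 67
σ = (3, 2, 4, 1): 22 + 12 + 13 + 20 = 67
σ = (3, 4, 1, 2): 22 + 1 + 15 + 24 = 62
σ = (3, 4, 2, 1): 22 + 1 + (-1) + 20 = 42
σ = (4, 1, 2, 3): 26 + 17 + (-1) + 28 = 70
σ = (4, 1, 3, 2): 26 + 17 + 7 + 24 = 74
σ = (4, 2, 1, 3): 26 + 12 + 15 + 28 = 81
σ = (4, 2, 3, 1): 26 + 12 + 7 + 20 = 65
σ = (4, 3, 1, 2): 26 + 4 + 15 + 24 = 69
σ = (4, 3, 2, 1): 26 + 4 + (-1) + 20 = 49
Optimal value attained by: σ = (2, 4, 3, 1).
Answer: det⊕(W) = 35; verdict: NONSINGULAR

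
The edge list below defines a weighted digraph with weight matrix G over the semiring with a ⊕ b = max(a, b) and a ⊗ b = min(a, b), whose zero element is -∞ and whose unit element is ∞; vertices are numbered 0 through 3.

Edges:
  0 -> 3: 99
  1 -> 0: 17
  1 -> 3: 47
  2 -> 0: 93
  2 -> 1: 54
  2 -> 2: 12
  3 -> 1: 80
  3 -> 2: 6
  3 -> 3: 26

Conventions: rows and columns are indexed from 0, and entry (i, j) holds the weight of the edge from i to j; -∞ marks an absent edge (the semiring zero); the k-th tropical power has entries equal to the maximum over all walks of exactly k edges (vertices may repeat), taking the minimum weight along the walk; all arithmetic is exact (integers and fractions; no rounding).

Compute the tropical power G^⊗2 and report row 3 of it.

G^⊗2:
  [-∞, 80, 6, 26]
  [-∞, 47, 6, 26]
  [17, 12, 12, 93]
  [17, 26, 6, 47]
Answer: row 3 of G^⊗2 = [17, 26, 6, 47]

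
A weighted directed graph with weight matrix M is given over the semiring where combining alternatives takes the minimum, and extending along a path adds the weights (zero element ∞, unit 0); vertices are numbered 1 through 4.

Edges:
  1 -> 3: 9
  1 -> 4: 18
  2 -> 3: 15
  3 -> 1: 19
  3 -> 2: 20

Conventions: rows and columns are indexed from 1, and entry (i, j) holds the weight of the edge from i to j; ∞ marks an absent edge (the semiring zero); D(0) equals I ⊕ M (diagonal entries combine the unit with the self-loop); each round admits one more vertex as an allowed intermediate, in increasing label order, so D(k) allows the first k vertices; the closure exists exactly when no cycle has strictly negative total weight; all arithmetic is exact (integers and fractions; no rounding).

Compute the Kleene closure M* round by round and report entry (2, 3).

D(0):
  [0, ∞, 9, 18]
  [∞, 0, 15, ∞]
  [19, 20, 0, ∞]
  [∞, ∞, ∞, 0]
D(1):
  [0, ∞, 9, 18]
  [∞, 0, 15, ∞]
  [19, 20, 0, 37]
  [∞, ∞, ∞, 0]
D(2):
  [0, ∞, 9, 18]
  [∞, 0, 15, ∞]
  [19, 20, 0, 37]
  [∞, ∞, ∞, 0]
D(3):
  [0, 29, 9, 18]
  [34, 0, 15, 52]
  [19, 20, 0, 37]
  [∞, ∞, ∞, 0]
D(4):
  [0, 29, 9, 18]
  [34, 0, 15, 52]
  [19, 20, 0, 37]
  [∞, ∞, ∞, 0]
Answer: M*[2][3] = 15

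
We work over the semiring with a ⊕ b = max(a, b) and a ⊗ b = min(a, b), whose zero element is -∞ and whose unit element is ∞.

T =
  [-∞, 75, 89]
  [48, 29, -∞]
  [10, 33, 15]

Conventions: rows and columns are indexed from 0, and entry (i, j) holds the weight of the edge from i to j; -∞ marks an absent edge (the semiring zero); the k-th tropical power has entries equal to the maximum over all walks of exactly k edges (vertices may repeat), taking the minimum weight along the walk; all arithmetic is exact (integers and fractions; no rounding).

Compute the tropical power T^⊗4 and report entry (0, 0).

T^⊗2:
  [48, 33, 15]
  [29, 48, 48]
  [33, 29, 15]
T^⊗3:
  [33, 48, 48]
  [48, 33, 29]
  [29, 33, 33]
T^⊗4:
  [48, 33, 33]
  [33, 48, 48]
  [33, 33, 29]
Key observation: the optimum is the walk 0->1->0->1->0, with weight 75 min 48 min 75 min 48 = 48.
Optimal value attained by: walk 0->1->0->1->0.
Answer: (T^⊗4)[0][0] = 48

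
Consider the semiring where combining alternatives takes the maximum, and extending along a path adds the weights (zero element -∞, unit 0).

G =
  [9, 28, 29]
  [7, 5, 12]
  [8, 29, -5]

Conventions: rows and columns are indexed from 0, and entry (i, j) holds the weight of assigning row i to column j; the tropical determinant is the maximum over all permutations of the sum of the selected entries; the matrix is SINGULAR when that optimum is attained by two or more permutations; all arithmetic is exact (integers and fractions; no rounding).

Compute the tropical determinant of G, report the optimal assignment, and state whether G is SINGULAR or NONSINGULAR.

σ = (0, 1, 2): 9 + 5 + (-5) = 9
σ = (0, 2, 1): 9 + 12 + 29 = 50
σ = (1, 0, 2): 28 + 7 + (-5) = 30
σ = (1, 2, 0): 28 + 12 + 8 = 48
σ = (2, 0, 1): 29 + 7 + 29 = 65
σ = (2, 1, 0): 29 + 5 + 8 = 42
Optimal value attained by: σ = (2, 0, 1).
Answer: det⊕(G) = 65; verdict: NONSINGULAR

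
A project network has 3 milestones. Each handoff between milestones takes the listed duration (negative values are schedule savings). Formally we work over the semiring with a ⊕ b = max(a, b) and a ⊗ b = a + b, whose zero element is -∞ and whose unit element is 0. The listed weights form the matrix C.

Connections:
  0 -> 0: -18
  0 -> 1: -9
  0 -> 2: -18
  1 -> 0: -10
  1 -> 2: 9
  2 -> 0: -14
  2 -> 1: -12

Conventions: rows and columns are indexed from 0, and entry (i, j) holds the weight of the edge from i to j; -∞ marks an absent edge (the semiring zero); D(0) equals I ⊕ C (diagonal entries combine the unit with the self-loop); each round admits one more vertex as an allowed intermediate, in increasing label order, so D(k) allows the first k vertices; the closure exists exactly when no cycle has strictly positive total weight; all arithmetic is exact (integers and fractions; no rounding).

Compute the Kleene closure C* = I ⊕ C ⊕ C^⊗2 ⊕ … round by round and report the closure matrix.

D(0):
  [0, -9, -18]
  [-10, 0, 9]
  [-14, -12, 0]
D(1):
  [0, -9, -18]
  [-10, 0, 9]
  [-14, -12, 0]
D(2):
  [0, -9, 0]
  [-10, 0, 9]
  [-14, -12, 0]
D(3):
  [0, -9, 0]
  [-5, 0, 9]
  [-14, -12, 0]
Answer: C* = [[0, -9, 0], [-5, 0, 9], [-14, -12, 0]]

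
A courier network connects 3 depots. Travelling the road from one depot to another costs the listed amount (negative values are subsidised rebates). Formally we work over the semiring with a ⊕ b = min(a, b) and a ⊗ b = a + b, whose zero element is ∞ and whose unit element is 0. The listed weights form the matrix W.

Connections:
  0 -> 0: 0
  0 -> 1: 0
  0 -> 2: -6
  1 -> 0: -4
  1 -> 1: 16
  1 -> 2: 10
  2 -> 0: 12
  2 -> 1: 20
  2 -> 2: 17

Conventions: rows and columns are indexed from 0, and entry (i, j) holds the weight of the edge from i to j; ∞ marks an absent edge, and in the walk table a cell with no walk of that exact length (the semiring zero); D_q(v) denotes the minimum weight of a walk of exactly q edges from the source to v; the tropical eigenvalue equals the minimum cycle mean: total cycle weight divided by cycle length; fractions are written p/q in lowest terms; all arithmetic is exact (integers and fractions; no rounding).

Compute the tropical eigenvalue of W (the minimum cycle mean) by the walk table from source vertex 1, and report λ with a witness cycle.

q=0: [∞, 0, ∞]
q=1: [-4, 16, 10]
q=2: [-4, -4, -10]
q=3: [-8, -4, -10]
Optimal cycle mean attained by: cycle 0->1->0, total 0 + (-4), length 2.
Answer: λ = -2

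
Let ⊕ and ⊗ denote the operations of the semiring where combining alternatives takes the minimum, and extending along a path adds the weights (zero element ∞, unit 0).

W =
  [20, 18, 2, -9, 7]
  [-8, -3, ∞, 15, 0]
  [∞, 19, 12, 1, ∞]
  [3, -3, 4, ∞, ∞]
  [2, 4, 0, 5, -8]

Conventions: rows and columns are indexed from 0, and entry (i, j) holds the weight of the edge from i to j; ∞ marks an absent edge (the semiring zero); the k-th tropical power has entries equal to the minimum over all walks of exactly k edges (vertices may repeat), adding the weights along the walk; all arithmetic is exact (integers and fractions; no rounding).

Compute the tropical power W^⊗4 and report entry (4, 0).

W^⊗2:
  [-6, -12, -5, 3, -1]
  [-11, -6, -6, -17, -8]
  [4, -2, 5, 13, 19]
  [-11, -6, 5, -6, -3]
  [-6, -4, -8, -7, -16]
W^⊗3:
  [-20, -15, -4, -15, -12]
  [-14, -20, -13, -20, -16]
  [-10, -5, 6, -5, -2]
  [-14, -9, -9, -20, -11]
  [-14, -12, -16, -15, -24]
W^⊗4:
  [-23, -18, -18, -29, -20]
  [-28, -23, -16, -23, -24]
  [-13, -8, -8, -19, -10]
  [-17, -23, -16, -23, -19]
  [-22, -20, -24, -23, -32]
Key observation: the optimum is the walk 4->4->4->4->0, with weight (-8) + (-8) + (-8) + 2 = -22.
Optimal value attained by: walk 4->4->4->4->0.
Answer: (W^⊗4)[4][0] = -22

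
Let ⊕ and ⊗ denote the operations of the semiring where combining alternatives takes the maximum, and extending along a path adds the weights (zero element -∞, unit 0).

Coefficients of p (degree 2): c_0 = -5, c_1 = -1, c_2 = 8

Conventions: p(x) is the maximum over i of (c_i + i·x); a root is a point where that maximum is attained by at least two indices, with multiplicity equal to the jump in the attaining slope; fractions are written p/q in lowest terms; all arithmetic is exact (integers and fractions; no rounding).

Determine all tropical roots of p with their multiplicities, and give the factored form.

hull edge (i=0, c=-5) to (i=2, c=8): slope 13/2, span 2
Factored form: p(x) = 8 ⊗ (x ⊕ (-13/2)) ⊗ (x ⊕ (-13/2))
Answer: roots = -13/2 (mult 2)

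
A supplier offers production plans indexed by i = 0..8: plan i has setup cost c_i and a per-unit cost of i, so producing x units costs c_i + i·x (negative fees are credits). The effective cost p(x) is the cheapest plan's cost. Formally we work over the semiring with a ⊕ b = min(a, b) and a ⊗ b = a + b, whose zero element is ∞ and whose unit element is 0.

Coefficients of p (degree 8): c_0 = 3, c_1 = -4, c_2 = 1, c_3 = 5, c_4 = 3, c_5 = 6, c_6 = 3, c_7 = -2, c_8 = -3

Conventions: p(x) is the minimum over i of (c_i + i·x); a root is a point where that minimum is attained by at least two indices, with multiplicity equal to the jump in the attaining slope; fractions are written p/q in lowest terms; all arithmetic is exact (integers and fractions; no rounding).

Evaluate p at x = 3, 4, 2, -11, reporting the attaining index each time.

p(3) = min(3+0·3=3, -4+1·3=-1, 1+2·3=7, 5+3·3=14, 3+4·3=15, 6+5·3=21, 3+6·3=21, -2+7·3=19, -3+8·3=21) = -1 (attained by i=1)
p(4) = min(3+0·4=3, -4+1·4=0, 1+2·4=9, 5+3·4=17, 3+4·4=19, 6+5·4=26, 3+6·4=27, -2+7·4=26, -3+8·4=29) = 0 (attained by i=1)
p(2) = min(3+0·2=3, -4+1·2=-2, 1+2·2=5, 5+3·2=11, 3+4·2=11, 6+5·2=16, 3+6·2=15, -2+7·2=12, -3+8·2=13) = -2 (attained by i=1)
p(-11) = min(3+0·(-11)=3, -4+1·(-11)=-15, 1+2·(-11)=-21, 5+3·(-11)=-28, 3+4·(-11)=-41, 6+5·(-11)=-49, 3+6·(-11)=-63, -2+7·(-11)=-79, -3+8·(-11)=-91) = -91 (attained by i=8)
Answer: p(3) = -1; p(4) = 0; p(2) = -2; p(-11) = -91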